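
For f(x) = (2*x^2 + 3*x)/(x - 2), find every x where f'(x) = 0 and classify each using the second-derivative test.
f'(x) = 2*(x^2 - 4*x - 3)/(x^2 - 4*x + 4)

Solve f'(x) = 0:
  f'(x) = 2*(x^2 - 4*x - 3)/(x - 2)^2; the denominator is positive wherever f is defined, so f'(x) = 0 ⇔ 2*x^2 - 8*x - 6 = 0.
  Factor: 2*x^2 - 8*x - 6 = 2*(x^2 - 4*x - 3); x^2 - 4*x - 3 = 0 has no rational roots; quadratic formula: x = (4 ± √28)/2.
  ⇒ x = 2 - sqrt(7) ≈ -0.6458, 2 + sqrt(7) ≈ 4.6458

f''(x) = 28/(x^3 - 6*x^2 + 12*x - 8)
Second-derivative test at each critical point:
  f''(-0.6458) = -1.5119 < 0 → local maximum
  f''(4.6458) = 1.5119 > 0 → local minimum

Critical points: x = 2 - sqrt(7) ≈ -0.6458 (local maximum); x = 2 + sqrt(7) ≈ 4.6458 (local minimum)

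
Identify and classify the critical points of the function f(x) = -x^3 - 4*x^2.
f'(x) = x*(-3*x - 8)

Solve f'(x) = 0:
  Factor: -3*x^2 - 8*x = -x*(3*x + 8) = 0.
  ⇒ x = -8/3, 0

f''(x) = -6*x - 8
Second-derivative test at each critical point:
  f''(-8/3) = 8 > 0 → local minimum
  f''(0) = -8 < 0 → local maximum

Critical points: x = -8/3 (local minimum); x = 0 (local maximum)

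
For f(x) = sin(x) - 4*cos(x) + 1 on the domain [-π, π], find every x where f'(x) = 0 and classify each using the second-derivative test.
f'(x) = 4*sin(x) + cos(x)

Solve f'(x) = 0 on [-π, π]:
  f'(x) = 0 ⇔ cos(x) = -4*sin(x) ⇔ tan(x) = -1/4, i.e. x = arctan(-1/4) + nπ; keep the solutions lying in [-π, π].
  ⇒ x = -atan(1/4) ≈ -0.2450, pi - atan(1/4) ≈ 2.8966

f''(x) = -sin(x) + 4*cos(x)
Second-derivative test at each critical point:
  f''(-0.2450) = 4.1231 > 0 → local minimum
  f''(2.8966) = -4.1231 < 0 → local maximum

Critical points: x = -atan(1/4) ≈ -0.2450 (local minimum); x = pi - atan(1/4) ≈ 2.8966 (local maximum)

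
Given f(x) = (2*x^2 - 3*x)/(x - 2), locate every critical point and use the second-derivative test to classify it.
f'(x) = 2*(x^2 - 4*x + 3)/(x^2 - 4*x + 4)

Solve f'(x) = 0:
  f'(x) = 2*(x - 3)*(x - 1)/(x - 2)^2; the denominator is positive wherever f is defined, so f'(x) = 0 ⇔ 2*x^2 - 8*x + 6 = 0.
  Factor: 2*x^2 - 8*x + 6 = 2*(x - 3)*(x - 1) = 0.
  ⇒ x = 1, 3

f''(x) = 4/(x^3 - 6*x^2 + 12*x - 8)
Second-derivative test at each critical point:
  f''(1) = -4 < 0 → local maximum
  f''(3) = 4 > 0 → local minimum

Critical points: x = 1 (local maximum); x = 3 (local minimum)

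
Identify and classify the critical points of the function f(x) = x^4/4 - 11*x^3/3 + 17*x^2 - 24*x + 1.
f'(x) = x^3 - 11*x^2 + 34*x - 24

Solve f'(x) = 0:
  Factor: x^3 - 11*x^2 + 34*x - 24 = (x - 6)*(x - 4)*(x - 1) = 0.
  ⇒ x = 1, 4, 6

f''(x) = 3*x^2 - 22*x + 34
Second-derivative test at each critical point:
  f''(1) = 15 > 0 → local minimum
  f''(4) = -6 < 0 → local maximum
  f''(6) = 10 > 0 → local minimum

Critical points: x = 1 (local minimum); x = 4 (local maximum); x = 6 (local minimum)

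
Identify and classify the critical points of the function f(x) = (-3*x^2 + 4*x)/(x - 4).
f'(x) = (-3*x^2 + 24*x - 16)/(x^2 - 8*x + 16)

Solve f'(x) = 0:
  f'(x) = -(3*x^2 - 24*x + 16)/(x - 4)^2; the denominator is positive wherever f is defined, so f'(x) = 0 ⇔ -3*x^2 + 24*x - 16 = 0.
  3*x^2 - 24*x + 16 = 0 has no rational roots; quadratic formula: x = (24 ± √384)/6.
  ⇒ x = 4 - 4*sqrt(6)/3 ≈ 0.7340, 4*sqrt(6)/3 + 4 ≈ 7.2660

f''(x) = -64/(x^3 - 12*x^2 + 48*x - 64)
Second-derivative test at each critical point:
  f''(0.7340) = 1.8371 > 0 → local minimum
  f''(7.2660) = -1.8371 < 0 → local maximum

Critical points: x = 4 - 4*sqrt(6)/3 ≈ 0.7340 (local minimum); x = 4*sqrt(6)/3 + 4 ≈ 7.2660 (local maximum)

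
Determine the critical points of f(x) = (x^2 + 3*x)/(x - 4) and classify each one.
f'(x) = (x^2 - 8*x - 12)/(x^2 - 8*x + 16)

Solve f'(x) = 0:
  f'(x) = (x^2 - 8*x - 12)/(x - 4)^2; the denominator is positive wherever f is defined, so f'(x) = 0 ⇔ x^2 - 8*x - 12 = 0.
  x^2 - 8*x - 12 = 0 has no rational roots; quadratic formula: x = (8 ± √112)/2.
  ⇒ x = 4 - 2*sqrt(7) ≈ -1.2915, 4 + 2*sqrt(7) ≈ 9.2915

f''(x) = 56/(x^3 - 12*x^2 + 48*x - 64)
Second-derivative test at each critical point:
  f''(-1.2915) = -0.3780 < 0 → local maximum
  f''(9.2915) = 0.3780 > 0 → local minimum

Critical points: x = 4 - 2*sqrt(7) ≈ -1.2915 (local maximum); x = 4 + 2*sqrt(7) ≈ 9.2915 (local minimum)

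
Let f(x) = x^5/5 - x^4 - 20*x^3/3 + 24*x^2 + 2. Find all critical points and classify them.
f'(x) = x*(x^3 - 4*x^2 - 20*x + 48)

Solve f'(x) = 0:
  Factor: x^4 - 4*x^3 - 20*x^2 + 48*x = x*(x - 6)*(x - 2)*(x + 4) = 0.
  ⇒ x = -4, 0, 2, 6

f''(x) = 4*x^3 - 12*x^2 - 40*x + 48
Second-derivative test at each critical point:
  f''(-4) = -240 < 0 → local maximum
  f''(0) = 48 > 0 → local minimum
  f''(2) = -48 < 0 → local maximum
  f''(6) = 240 > 0 → local minimum

Critical points: x = -4 (local maximum); x = 0 (local minimum); x = 2 (local maximum); x = 6 (local minimum)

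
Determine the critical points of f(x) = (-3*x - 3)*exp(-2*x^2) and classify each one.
f'(x) = 3*(4*x*(x + 1) - 1)*exp(-2*x^2)

Solve f'(x) = 0:
  f'(x) = (12*x^2 + 12*x - 3)·exp(-2*x^2) and exp(-2*x^2) > 0 for every x, so f'(x) = 0 ⇔ 12*x^2 + 12*x - 3 = 0.
  Factor: 12*x^2 + 12*x - 3 = 3*(4*x^2 + 4*x - 1); 4*x^2 + 4*x - 1 = 0 has no rational roots; quadratic formula: x = (-4 ± √32)/8.
  ⇒ x = -sqrt(2)/2 - 1/2 ≈ -1.2071, -1/2 + sqrt(2)/2 ≈ 0.2071

f''(x) = 12*(-4*x^2*(x + 1) + 3*x + 1)*exp(-2*x^2)
Second-derivative test at each critical point:
  f''(-1.2071) = -0.9206 < 0 → local maximum
  f''(0.2071) = 15.5754 > 0 → local minimum

Critical points: x = -sqrt(2)/2 - 1/2 ≈ -1.2071 (local maximum); x = -1/2 + sqrt(2)/2 ≈ 0.2071 (local minimum)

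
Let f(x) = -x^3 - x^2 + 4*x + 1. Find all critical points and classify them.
f'(x) = -3*x^2 - 2*x + 4

Solve f'(x) = 0:
  3*x^2 + 2*x - 4 = 0 has no rational roots; quadratic formula: x = (-2 ± √52)/6.
  ⇒ x = -sqrt(13)/3 - 1/3 ≈ -1.5352, -1/3 + sqrt(13)/3 ≈ 0.8685

f''(x) = -6*x - 2
Second-derivative test at each critical point:
  f''(-1.5352) = 7.2111 > 0 → local minimum
  f''(0.8685) = -7.2111 < 0 → local maximum

Critical points: x = -sqrt(13)/3 - 1/3 ≈ -1.5352 (local minimum); x = -1/3 + sqrt(13)/3 ≈ 0.8685 (local maximum)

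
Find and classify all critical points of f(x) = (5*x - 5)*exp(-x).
f'(x) = 5*(2 - x)*exp(-x)

Solve f'(x) = 0:
  f'(x) = (10 - 5*x)·exp(-x) and exp(-x) > 0 for every x, so f'(x) = 0 ⇔ 10 - 5*x = 0.
  Factor: 10 - 5*x = -5*(x - 2) = 0.
  ⇒ x = 2

f''(x) = 5*(x - 3)*exp(-x)
Second-derivative test at each critical point:
  f''(2) = -0.6767 < 0 → local maximum

Critical points: x = 2 (local maximum)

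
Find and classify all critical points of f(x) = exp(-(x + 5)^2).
f'(x) = 2*(-x - 5)*exp(-(x + 5)^2)

Solve f'(x) = 0:
  f'(x) = (-2*x - 10)·exp(-(x + 5)^2) and exp(-(x + 5)^2) > 0 for every x, so f'(x) = 0 ⇔ -2*x - 10 = 0.
  Factor: -2*x - 10 = -2*(x + 5) = 0.
  ⇒ x = -5

f''(x) = 2*(2*(x + 5)^2 - 1)*exp(-(x + 5)^2)
Second-derivative test at each critical point:
  f''(-5) = -2 < 0 → local maximum

Critical points: x = -5 (local maximum)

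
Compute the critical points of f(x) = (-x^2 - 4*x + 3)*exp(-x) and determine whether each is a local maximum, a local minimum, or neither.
f'(x) = (x^2 + 2*x - 7)*exp(-x)

Solve f'(x) = 0:
  f'(x) = (x^2 + 2*x - 7)·exp(-x) and exp(-x) > 0 for every x, so f'(x) = 0 ⇔ x^2 + 2*x - 7 = 0.
  x^2 + 2*x - 7 = 0 has no rational roots; quadratic formula: x = (-2 ± √32)/2.
  ⇒ x = -2*sqrt(2) - 1 ≈ -3.8284, -1 + 2*sqrt(2) ≈ 1.8284

f''(x) = (9 - x^2)*exp(-x)
Second-derivative test at each critical point:
  f''(-3.8284) = -260.1595 < 0 → local maximum
  f''(1.8284) = 0.9089 > 0 → local minimum

Critical points: x = -2*sqrt(2) - 1 ≈ -3.8284 (local maximum); x = -1 + 2*sqrt(2) ≈ 1.8284 (local minimum)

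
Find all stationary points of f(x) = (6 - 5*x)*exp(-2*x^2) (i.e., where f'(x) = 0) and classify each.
f'(x) = (4*x*(5*x - 6) - 5)*exp(-2*x^2)

Solve f'(x) = 0:
  f'(x) = (20*x^2 - 24*x - 5)·exp(-2*x^2) and exp(-2*x^2) > 0 for every x, so f'(x) = 0 ⇔ 20*x^2 - 24*x - 5 = 0.
  20*x^2 - 24*x - 5 = 0 has no rational roots; quadratic formula: x = (24 ± √976)/40.
  ⇒ x = 3/5 - sqrt(61)/10 ≈ -0.1810, 3/5 + sqrt(61)/10 ≈ 1.3810

f''(x) = 4*(4*x^2*(6 - 5*x) + 15*x - 6)*exp(-2*x^2)
Second-derivative test at each critical point:
  f''(-0.1810) = -29.2591 < 0 → local maximum
  f''(1.3810) = 0.6889 > 0 → local minimum

Critical points: x = 3/5 - sqrt(61)/10 ≈ -0.1810 (local maximum); x = 3/5 + sqrt(61)/10 ≈ 1.3810 (local minimum)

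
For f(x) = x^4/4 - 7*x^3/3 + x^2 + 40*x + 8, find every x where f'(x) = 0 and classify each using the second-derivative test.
f'(x) = x^3 - 7*x^2 + 2*x + 40

Solve f'(x) = 0:
  Factor: x^3 - 7*x^2 + 2*x + 40 = (x - 5)*(x - 4)*(x + 2) = 0.
  ⇒ x = -2, 4, 5

f''(x) = 3*x^2 - 14*x + 2
Second-derivative test at each critical point:
  f''(-2) = 42 > 0 → local minimum
  f''(4) = -6 < 0 → local maximum
  f''(5) = 7 > 0 → local minimum

Critical points: x = -2 (local minimum); x = 4 (local maximum); x = 5 (local minimum)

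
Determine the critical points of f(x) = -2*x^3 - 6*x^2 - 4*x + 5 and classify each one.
f'(x) = -6*x^2 - 12*x - 4

Solve f'(x) = 0:
  Factor: -6*x^2 - 12*x - 4 = -2*(3*x^2 + 6*x + 2); 3*x^2 + 6*x + 2 = 0 has no rational roots; quadratic formula: x = (-6 ± √12)/6.
  ⇒ x = -1 - sqrt(3)/3 ≈ -1.5774, -1 + sqrt(3)/3 ≈ -0.4226

f''(x) = -12*x - 12
Second-derivative test at each critical point:
  f''(-1.5774) = 6.9282 > 0 → local minimum
  f''(-0.4226) = -6.9282 < 0 → local maximum

Critical points: x = -1 - sqrt(3)/3 ≈ -1.5774 (local minimum); x = -1 + sqrt(3)/3 ≈ -0.4226 (local maximum)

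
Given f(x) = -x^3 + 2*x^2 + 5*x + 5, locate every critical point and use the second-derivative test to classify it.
f'(x) = -3*x^2 + 4*x + 5

Solve f'(x) = 0:
  3*x^2 - 4*x - 5 = 0 has no rational roots; quadratic formula: x = (4 ± √76)/6.
  ⇒ x = 2/3 - sqrt(19)/3 ≈ -0.7863, 2/3 + sqrt(19)/3 ≈ 2.1196

f''(x) = 4 - 6*x
Second-derivative test at each critical point:
  f''(-0.7863) = 8.7178 > 0 → local minimum
  f''(2.1196) = -8.7178 < 0 → local maximum

Critical points: x = 2/3 - sqrt(19)/3 ≈ -0.7863 (local minimum); x = 2/3 + sqrt(19)/3 ≈ 2.1196 (local maximum)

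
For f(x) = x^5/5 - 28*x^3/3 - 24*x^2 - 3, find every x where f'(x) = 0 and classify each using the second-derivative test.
f'(x) = x*(x^3 - 28*x - 48)

Solve f'(x) = 0:
  Factor: x^4 - 28*x^2 - 48*x = x*(x - 6)*(x + 2)*(x + 4) = 0.
  ⇒ x = -4, -2, 0, 6

f''(x) = 4*x^3 - 56*x - 48
Second-derivative test at each critical point:
  f''(-4) = -80 < 0 → local maximum
  f''(-2) = 32 > 0 → local minimum
  f''(0) = -48 < 0 → local maximum
  f''(6) = 480 > 0 → local minimum

Critical points: x = -4 (local maximum); x = -2 (local minimum); x = 0 (local maximum); x = 6 (local minimum)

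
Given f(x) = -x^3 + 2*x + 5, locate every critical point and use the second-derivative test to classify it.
f'(x) = 2 - 3*x^2

Solve f'(x) = 0:
  3*x^2 - 2 = 0 has no rational roots; quadratic formula: x = (0 ± √24)/6.
  ⇒ x = -sqrt(6)/3 ≈ -0.8165, sqrt(6)/3 ≈ 0.8165

f''(x) = -6*x
Second-derivative test at each critical point:
  f''(-0.8165) = 4.8990 > 0 → local minimum
  f''(0.8165) = -4.8990 < 0 → local maximum

Critical points: x = -sqrt(6)/3 ≈ -0.8165 (local minimum); x = sqrt(6)/3 ≈ 0.8165 (local maximum)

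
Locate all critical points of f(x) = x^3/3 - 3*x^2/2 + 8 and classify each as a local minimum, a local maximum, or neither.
f'(x) = x*(x - 3)

Solve f'(x) = 0:
  Factor: x^2 - 3*x = x*(x - 3) = 0.
  ⇒ x = 0, 3

f''(x) = 2*x - 3
Second-derivative test at each critical point:
  f''(0) = -3 < 0 → local maximum
  f''(3) = 3 > 0 → local minimum

Critical points: x = 0 (local maximum); x = 3 (local minimum)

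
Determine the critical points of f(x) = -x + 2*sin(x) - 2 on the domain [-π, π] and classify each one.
f'(x) = 2*cos(x) - 1

Solve f'(x) = 0 on [-π, π]:
  f'(x) = 0 ⇔ cos(x) = 1/2, i.e. x = ±arccos(1/2) + 2nπ; keep the solutions lying in [-π, π].
  ⇒ x = -pi/3 ≈ -1.0472, pi/3 ≈ 1.0472

f''(x) = -2*sin(x)
Second-derivative test at each critical point:
  f''(-1.0472) = 1.7321 > 0 → local minimum
  f''(1.0472) = -1.7321 < 0 → local maximum

Critical points: x = -pi/3 ≈ -1.0472 (local minimum); x = pi/3 ≈ 1.0472 (local maximum)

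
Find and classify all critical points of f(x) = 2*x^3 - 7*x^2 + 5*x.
f'(x) = 6*x^2 - 14*x + 5

Solve f'(x) = 0:
  6*x^2 - 14*x + 5 = 0 has no rational roots; quadratic formula: x = (14 ± √76)/12.
  ⇒ x = 7/6 - sqrt(19)/6 ≈ 0.4402, sqrt(19)/6 + 7/6 ≈ 1.8931

f''(x) = 12*x - 14
Second-derivative test at each critical point:
  f''(0.4402) = -8.7178 < 0 → local maximum
  f''(1.8931) = 8.7178 > 0 → local minimum

Critical points: x = 7/6 - sqrt(19)/6 ≈ 0.4402 (local maximum); x = sqrt(19)/6 + 7/6 ≈ 1.8931 (local minimum)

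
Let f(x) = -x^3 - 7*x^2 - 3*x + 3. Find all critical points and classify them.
f'(x) = -3*x^2 - 14*x - 3

Solve f'(x) = 0:
  3*x^2 + 14*x + 3 = 0 has no rational roots; quadratic formula: x = (-14 ± √160)/6.
  ⇒ x = -7/3 - 2*sqrt(10)/3 ≈ -4.4415, -7/3 + 2*sqrt(10)/3 ≈ -0.2251

f''(x) = -6*x - 14
Second-derivative test at each critical point:
  f''(-4.4415) = 12.6491 > 0 → local minimum
  f''(-0.2251) = -12.6491 < 0 → local maximum

Critical points: x = -7/3 - 2*sqrt(10)/3 ≈ -4.4415 (local minimum); x = -7/3 + 2*sqrt(10)/3 ≈ -0.2251 (local maximum)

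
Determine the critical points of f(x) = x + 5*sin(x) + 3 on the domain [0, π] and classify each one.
f'(x) = 5*cos(x) + 1

Solve f'(x) = 0 on [0, π]:
  f'(x) = 0 ⇔ cos(x) = -1/5, i.e. x = ±arccos(-1/5) + 2nπ; keep the solutions lying in [0, π].
  ⇒ x = acos(-1/5) ≈ 1.7722

f''(x) = -5*sin(x)
Second-derivative test at each critical point:
  f''(1.7722) = -4.8990 < 0 → local maximum

Critical points: x = acos(-1/5) ≈ 1.7722 (local maximum)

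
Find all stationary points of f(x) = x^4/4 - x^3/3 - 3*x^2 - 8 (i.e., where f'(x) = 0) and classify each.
f'(x) = x*(x^2 - x - 6)

Solve f'(x) = 0:
  Factor: x^3 - x^2 - 6*x = x*(x - 3)*(x + 2) = 0.
  ⇒ x = -2, 0, 3

f''(x) = 3*x^2 - 2*x - 6
Second-derivative test at each critical point:
  f''(-2) = 10 > 0 → local minimum
  f''(0) = -6 < 0 → local maximum
  f''(3) = 15 > 0 → local minimum

Critical points: x = -2 (local minimum); x = 0 (local maximum); x = 3 (local minimum)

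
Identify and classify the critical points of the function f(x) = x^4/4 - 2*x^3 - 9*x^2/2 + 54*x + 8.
f'(x) = x^3 - 6*x^2 - 9*x + 54

Solve f'(x) = 0:
  Factor: x^3 - 6*x^2 - 9*x + 54 = (x - 6)*(x - 3)*(x + 3) = 0.
  ⇒ x = -3, 3, 6

f''(x) = 3*x^2 - 12*x - 9
Second-derivative test at each critical point:
  f''(-3) = 54 > 0 → local minimum
  f''(3) = -18 < 0 → local maximum
  f''(6) = 27 > 0 → local minimum

Critical points: x = -3 (local minimum); x = 3 (local maximum); x = 6 (local minimum)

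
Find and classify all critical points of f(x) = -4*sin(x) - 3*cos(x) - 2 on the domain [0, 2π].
f'(x) = 3*sin(x) - 4*cos(x)

Solve f'(x) = 0 on [0, 2π]:
  f'(x) = 0 ⇔ -4*cos(x) = -3*sin(x) ⇔ tan(x) = 4/3, i.e. x = arctan(4/3) + nπ; keep the solutions lying in [0, 2π].
  ⇒ x = atan(4/3) ≈ 0.9273, atan(4/3) + pi ≈ 4.0689

f''(x) = 4*sin(x) + 3*cos(x)
Second-derivative test at each critical point:
  f''(0.9273) = 5 > 0 → local minimum
  f''(4.0689) = -5 < 0 → local maximum

Critical points: x = atan(4/3) ≈ 0.9273 (local minimum); x = atan(4/3) + pi ≈ 4.0689 (local maximum)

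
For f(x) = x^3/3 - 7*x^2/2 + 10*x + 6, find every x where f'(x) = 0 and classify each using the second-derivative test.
f'(x) = x^2 - 7*x + 10

Solve f'(x) = 0:
  Factor: x^2 - 7*x + 10 = (x - 5)*(x - 2) = 0.
  ⇒ x = 2, 5

f''(x) = 2*x - 7
Second-derivative test at each critical point:
  f''(2) = -3 < 0 → local maximum
  f''(5) = 3 > 0 → local minimum

Critical points: x = 2 (local maximum); x = 5 (local minimum)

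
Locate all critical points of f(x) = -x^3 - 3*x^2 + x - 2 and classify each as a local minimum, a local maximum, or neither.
f'(x) = -3*x^2 - 6*x + 1

Solve f'(x) = 0:
  3*x^2 + 6*x - 1 = 0 has no rational roots; quadratic formula: x = (-6 ± √48)/6.
  ⇒ x = -2*sqrt(3)/3 - 1 ≈ -2.1547, -1 + 2*sqrt(3)/3 ≈ 0.1547

f''(x) = -6*x - 6
Second-derivative test at each critical point:
  f''(-2.1547) = 6.9282 > 0 → local minimum
  f''(0.1547) = -6.9282 < 0 → local maximum

Critical points: x = -2*sqrt(3)/3 - 1 ≈ -2.1547 (local minimum); x = -1 + 2*sqrt(3)/3 ≈ 0.1547 (local maximum)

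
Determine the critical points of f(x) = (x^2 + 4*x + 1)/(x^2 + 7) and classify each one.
f'(x) = 4*(-x^2 + 3*x + 7)/(x^4 + 14*x^2 + 49)

Solve f'(x) = 0:
  f'(x) = -4*(x^2 - 3*x - 7)/(x^2 + 7)^2; the denominator is positive wherever f is defined, so f'(x) = 0 ⇔ -4*x^2 + 12*x + 28 = 0.
  Factor: -4*x^2 + 12*x + 28 = -4*(x^2 - 3*x - 7); x^2 - 3*x - 7 = 0 has no rational roots; quadratic formula: x = (3 ± √37)/2.
  ⇒ x = 3/2 - sqrt(37)/2 ≈ -1.5414, 3/2 + sqrt(37)/2 ≈ 4.5414

f''(x) = 4*(2*x^3 - 9*x^2 - 42*x + 21)/(x^6 + 21*x^4 + 147*x^2 + 343)
Second-derivative test at each critical point:
  f''(-1.5414) = 0.2768 > 0 → local minimum
  f''(4.5414) = -0.0319 < 0 → local maximum

Critical points: x = 3/2 - sqrt(37)/2 ≈ -1.5414 (local minimum); x = 3/2 + sqrt(37)/2 ≈ 4.5414 (local maximum)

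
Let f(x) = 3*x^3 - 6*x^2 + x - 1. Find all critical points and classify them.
f'(x) = 9*x^2 - 12*x + 1

Solve f'(x) = 0:
  9*x^2 - 12*x + 1 = 0 has no rational roots; quadratic formula: x = (12 ± √108)/18.
  ⇒ x = 2/3 - sqrt(3)/3 ≈ 0.0893, sqrt(3)/3 + 2/3 ≈ 1.2440

f''(x) = 18*x - 12
Second-derivative test at each critical point:
  f''(0.0893) = -10.3923 < 0 → local maximum
  f''(1.2440) = 10.3923 > 0 → local minimum

Critical points: x = 2/3 - sqrt(3)/3 ≈ 0.0893 (local maximum); x = sqrt(3)/3 + 2/3 ≈ 1.2440 (local minimum)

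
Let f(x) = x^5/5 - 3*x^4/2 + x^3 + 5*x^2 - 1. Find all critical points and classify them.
f'(x) = x*(x^3 - 6*x^2 + 3*x + 10)

Solve f'(x) = 0:
  Factor: x^4 - 6*x^3 + 3*x^2 + 10*x = x*(x - 5)*(x - 2)*(x + 1) = 0.
  ⇒ x = -1, 0, 2, 5

f''(x) = 4*x^3 - 18*x^2 + 6*x + 10
Second-derivative test at each critical point:
  f''(-1) = -18 < 0 → local maximum
  f''(0) = 10 > 0 → local minimum
  f''(2) = -18 < 0 → local maximum
  f''(5) = 90 > 0 → local minimum

Critical points: x = -1 (local maximum); x = 0 (local minimum); x = 2 (local maximum); x = 5 (local minimum)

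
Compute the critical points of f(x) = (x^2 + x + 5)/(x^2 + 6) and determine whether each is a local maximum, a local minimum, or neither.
f'(x) = (-x^2 + 2*x + 6)/(x^4 + 12*x^2 + 36)

Solve f'(x) = 0:
  f'(x) = -(x^2 - 2*x - 6)/(x^2 + 6)^2; the denominator is positive wherever f is defined, so f'(x) = 0 ⇔ -x^2 + 2*x + 6 = 0.
  x^2 - 2*x - 6 = 0 has no rational roots; quadratic formula: x = (2 ± √28)/2.
  ⇒ x = 1 - sqrt(7) ≈ -1.6458, 1 + sqrt(7) ≈ 3.6458

f''(x) = 2*(x^3 - 3*x^2 - 18*x + 6)/(x^6 + 18*x^4 + 108*x^2 + 216)
Second-derivative test at each critical point:
  f''(-1.6458) = 0.0698 > 0 → local minimum
  f''(3.6458) = -0.0142 < 0 → local maximum

Critical points: x = 1 - sqrt(7) ≈ -1.6458 (local minimum); x = 1 + sqrt(7) ≈ 3.6458 (local maximum)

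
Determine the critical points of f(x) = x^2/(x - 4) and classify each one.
f'(x) = x*(x - 8)/(x^2 - 8*x + 16)

Solve f'(x) = 0:
  f'(x) = x*(x - 8)/(x - 4)^2; the denominator is positive wherever f is defined, so f'(x) = 0 ⇔ x^2 - 8*x = 0.
  Factor: x^2 - 8*x = x*(x - 8) = 0.
  ⇒ x = 0, 8

f''(x) = 32/(x^3 - 12*x^2 + 48*x - 64)
Second-derivative test at each critical point:
  f''(0) = -1/2 < 0 → local maximum
  f''(8) = 1/2 > 0 → local minimum

Critical points: x = 0 (local maximum); x = 8 (local minimum)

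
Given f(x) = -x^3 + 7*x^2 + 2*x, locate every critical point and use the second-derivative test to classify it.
f'(x) = -3*x^2 + 14*x + 2

Solve f'(x) = 0:
  3*x^2 - 14*x - 2 = 0 has no rational roots; quadratic formula: x = (14 ± √220)/6.
  ⇒ x = 7/3 - sqrt(55)/3 ≈ -0.1387, 7/3 + sqrt(55)/3 ≈ 4.8054

f''(x) = 14 - 6*x
Second-derivative test at each critical point:
  f''(-0.1387) = 14.8324 > 0 → local minimum
  f''(4.8054) = -14.8324 < 0 → local maximum

Critical points: x = 7/3 - sqrt(55)/3 ≈ -0.1387 (local minimum); x = 7/3 + sqrt(55)/3 ≈ 4.8054 (local maximum)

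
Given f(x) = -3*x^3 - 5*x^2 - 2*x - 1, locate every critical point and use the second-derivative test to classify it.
f'(x) = -9*x^2 - 10*x - 2

Solve f'(x) = 0:
  9*x^2 + 10*x + 2 = 0 has no rational roots; quadratic formula: x = (-10 ± √28)/18.
  ⇒ x = -5/9 - sqrt(7)/9 ≈ -0.8495, -5/9 + sqrt(7)/9 ≈ -0.2616

f''(x) = -18*x - 10
Second-derivative test at each critical point:
  f''(-0.8495) = 5.2915 > 0 → local minimum
  f''(-0.2616) = -5.2915 < 0 → local maximum

Critical points: x = -5/9 - sqrt(7)/9 ≈ -0.8495 (local minimum); x = -5/9 + sqrt(7)/9 ≈ -0.2616 (local maximum)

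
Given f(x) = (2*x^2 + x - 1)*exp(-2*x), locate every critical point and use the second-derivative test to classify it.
f'(x) = (-4*x^2 + 2*x + 3)*exp(-2*x)

Solve f'(x) = 0:
  f'(x) = (-4*x^2 + 2*x + 3)·exp(-2*x) and exp(-2*x) > 0 for every x, so f'(x) = 0 ⇔ -4*x^2 + 2*x + 3 = 0.
  4*x^2 - 2*x - 3 = 0 has no rational roots; quadratic formula: x = (2 ± √52)/8.
  ⇒ x = 1/4 - sqrt(13)/4 ≈ -0.6514, 1/4 + sqrt(13)/4 ≈ 1.1514

f''(x) = 4*(2*x^2 - 3*x - 1)*exp(-2*x)
Second-derivative test at each critical point:
  f''(-0.6514) = 26.5332 > 0 → local minimum
  f''(1.1514) = -0.7210 < 0 → local maximum

Critical points: x = 1/4 - sqrt(13)/4 ≈ -0.6514 (local minimum); x = 1/4 + sqrt(13)/4 ≈ 1.1514 (local maximum)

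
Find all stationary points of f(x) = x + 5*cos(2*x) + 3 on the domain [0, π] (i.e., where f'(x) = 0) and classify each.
f'(x) = 1 - 10*sin(2*x)

Solve f'(x) = 0 on [0, π]:
  f'(x) = 0 ⇔ sin(2*x) = 1/10, i.e. 2*x = arcsin(1/10) + 2nπ or 2*x = π − arcsin(1/10) + 2nπ; keep the solutions lying in [0, π].
  ⇒ x = asin(1/10)/2 ≈ 0.0501, -asin(1/10)/2 + pi/2 ≈ 1.5207

f''(x) = -20*cos(2*x)
Second-derivative test at each critical point:
  f''(0.0501) = -19.8997 < 0 → local maximum
  f''(1.5207) = 19.8997 > 0 → local minimum

Critical points: x = asin(1/10)/2 ≈ 0.0501 (local maximum); x = -asin(1/10)/2 + pi/2 ≈ 1.5207 (local minimum)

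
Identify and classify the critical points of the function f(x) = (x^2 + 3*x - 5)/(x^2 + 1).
f'(x) = 3*(-x^2 + 4*x + 1)/(x^4 + 2*x^2 + 1)

Solve f'(x) = 0:
  f'(x) = -3*(x^2 - 4*x - 1)/(x^2 + 1)^2; the denominator is positive wherever f is defined, so f'(x) = 0 ⇔ -3*x^2 + 12*x + 3 = 0.
  Factor: -3*x^2 + 12*x + 3 = -3*(x^2 - 4*x - 1); x^2 - 4*x - 1 = 0 has no rational roots; quadratic formula: x = (4 ± √20)/2.
  ⇒ x = 2 - sqrt(5) ≈ -0.2361, 2 + sqrt(5) ≈ 4.2361

f''(x) = 6*(x^3 - 6*x^2 - 3*x + 2)/(x^6 + 3*x^4 + 3*x^2 + 1)
Second-derivative test at each critical point:
  f''(-0.2361) = 12.0374 > 0 → local minimum
  f''(4.2361) = -0.0374 < 0 → local maximum

Critical points: x = 2 - sqrt(5) ≈ -0.2361 (local minimum); x = 2 + sqrt(5) ≈ 4.2361 (local maximum)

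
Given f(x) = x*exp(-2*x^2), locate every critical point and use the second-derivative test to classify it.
f'(x) = (1 - 4*x^2)*exp(-2*x^2)

Solve f'(x) = 0:
  f'(x) = (1 - 4*x^2)·exp(-2*x^2) and exp(-2*x^2) > 0 for every x, so f'(x) = 0 ⇔ 1 - 4*x^2 = 0.
  Factor: 1 - 4*x^2 = -(2*x - 1)*(2*x + 1) = 0.
  ⇒ x = -1/2, 1/2

f''(x) = (16*x^3 - 12*x)*exp(-2*x^2)
Second-derivative test at each critical point:
  f''(-1/2) = 2.4261 > 0 → local minimum
  f''(1/2) = -2.4261 < 0 → local maximum

Critical points: x = -1/2 (local minimum); x = 1/2 (local maximum)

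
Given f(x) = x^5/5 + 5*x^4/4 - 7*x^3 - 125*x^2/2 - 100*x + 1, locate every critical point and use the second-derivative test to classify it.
f'(x) = x^4 + 5*x^3 - 21*x^2 - 125*x - 100

Solve f'(x) = 0:
  Factor: x^4 + 5*x^3 - 21*x^2 - 125*x - 100 = (x - 5)*(x + 1)*(x + 4)*(x + 5) = 0.
  ⇒ x = -5, -4, -1, 5

f''(x) = 4*x^3 + 15*x^2 - 42*x - 125
Second-derivative test at each critical point:
  f''(-5) = -40 < 0 → local maximum
  f''(-4) = 27 > 0 → local minimum
  f''(-1) = -72 < 0 → local maximum
  f''(5) = 540 > 0 → local minimum

Critical points: x = -5 (local maximum); x = -4 (local minimum); x = -1 (local maximum); x = 5 (local minimum)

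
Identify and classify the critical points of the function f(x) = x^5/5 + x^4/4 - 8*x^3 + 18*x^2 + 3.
f'(x) = x*(x^3 + x^2 - 24*x + 36)

Solve f'(x) = 0:
  Factor: x^4 + x^3 - 24*x^2 + 36*x = x*(x - 3)*(x - 2)*(x + 6) = 0.
  ⇒ x = -6, 0, 2, 3

f''(x) = 4*x^3 + 3*x^2 - 48*x + 36
Second-derivative test at each critical point:
  f''(-6) = -432 < 0 → local maximum
  f''(0) = 36 > 0 → local minimum
  f''(2) = -16 < 0 → local maximum
  f''(3) = 27 > 0 → local minimum

Critical points: x = -6 (local maximum); x = 0 (local minimum); x = 2 (local maximum); x = 3 (local minimum)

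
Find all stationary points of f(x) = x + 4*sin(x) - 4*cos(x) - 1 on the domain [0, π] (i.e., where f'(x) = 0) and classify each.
f'(x) = 4*sqrt(2)*sin(x + pi/4) + 1

Solve f'(x) = 0 on [0, π]:
  f'(x) = 0 ⇔ 4*sin(x) + 4*cos(x) = -1. Write the left side as R·cos(x + φ) with R = √(4² + (-4)²) = 4*sqrt(2), cos φ = sqrt(2)/2, sin φ = -sqrt(2)/2; then cos(x + φ) = -sqrt(2)/8. Solve for x and keep the solutions lying in [0, π].
  ⇒ x = atan((-1 + sqrt(31))/(-sqrt(31) - 1)) + pi ≈ 2.5339

f''(x) = 4*sqrt(2)*cos(x + pi/4)
Second-derivative test at each critical point:
  f''(2.5339) = -5.5678 < 0 → local maximum

Critical points: x = atan((-1 + sqrt(31))/(-sqrt(31) - 1)) + pi ≈ 2.5339 (local maximum)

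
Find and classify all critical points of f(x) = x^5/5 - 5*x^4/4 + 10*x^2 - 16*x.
f'(x) = x^4 - 5*x^3 + 20*x - 16

Solve f'(x) = 0:
  Factor: x^4 - 5*x^3 + 20*x - 16 = (x - 4)*(x - 2)*(x - 1)*(x + 2) = 0.
  ⇒ x = -2, 1, 2, 4

f''(x) = 4*x^3 - 15*x^2 + 20
Second-derivative test at each critical point:
  f''(-2) = -72 < 0 → local maximum
  f''(1) = 9 > 0 → local minimum
  f''(2) = -8 < 0 → local maximum
  f''(4) = 36 > 0 → local minimum

Critical points: x = -2 (local maximum); x = 1 (local minimum); x = 2 (local maximum); x = 4 (local minimum)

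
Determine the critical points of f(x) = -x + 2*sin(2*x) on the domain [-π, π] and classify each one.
f'(x) = 4*cos(2*x) - 1

Solve f'(x) = 0 on [-π, π]:
  f'(x) = 0 ⇔ cos(2*x) = 1/4, i.e. 2*x = ±arccos(1/4) + 2nπ; keep the solutions lying in [-π, π].
  ⇒ x = -pi + acos(1/4)/2 ≈ -2.4825, -acos(1/4)/2 ≈ -0.6591, acos(1/4)/2 ≈ 0.6591, pi - acos(1/4)/2 ≈ 2.4825

f''(x) = -8*sin(2*x)
Second-derivative test at each critical point:
  f''(-2.4825) = -7.7460 < 0 → local maximum
  f''(-0.6591) = 7.7460 > 0 → local minimum
  f''(0.6591) = -7.7460 < 0 → local maximum
  f''(2.4825) = 7.7460 > 0 → local minimum

Critical points: x = -pi + acos(1/4)/2 ≈ -2.4825 (local maximum); x = -acos(1/4)/2 ≈ -0.6591 (local minimum); x = acos(1/4)/2 ≈ 0.6591 (local maximum); x = pi - acos(1/4)/2 ≈ 2.4825 (local minimum)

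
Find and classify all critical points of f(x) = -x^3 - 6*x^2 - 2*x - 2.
f'(x) = -3*x^2 - 12*x - 2

Solve f'(x) = 0:
  3*x^2 + 12*x + 2 = 0 has no rational roots; quadratic formula: x = (-12 ± √120)/6.
  ⇒ x = -2 - sqrt(30)/3 ≈ -3.8257, -2 + sqrt(30)/3 ≈ -0.1743

f''(x) = -6*x - 12
Second-derivative test at each critical point:
  f''(-3.8257) = 10.9545 > 0 → local minimum
  f''(-0.1743) = -10.9545 < 0 → local maximum

Critical points: x = -2 - sqrt(30)/3 ≈ -3.8257 (local minimum); x = -2 + sqrt(30)/3 ≈ -0.1743 (local maximum)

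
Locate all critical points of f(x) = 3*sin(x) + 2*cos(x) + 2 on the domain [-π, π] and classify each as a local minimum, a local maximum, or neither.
f'(x) = -2*sin(x) + 3*cos(x)

Solve f'(x) = 0 on [-π, π]:
  f'(x) = 0 ⇔ 3*cos(x) = 2*sin(x) ⇔ tan(x) = 3/2, i.e. x = arctan(3/2) + nπ; keep the solutions lying in [-π, π].
  ⇒ x = -pi + atan(3/2) ≈ -2.1588, atan(3/2) ≈ 0.9828

f''(x) = -3*sin(x) - 2*cos(x)
Second-derivative test at each critical point:
  f''(-2.1588) = 3.6056 > 0 → local minimum
  f''(0.9828) = -3.6056 < 0 → local maximum

Critical points: x = -pi + atan(3/2) ≈ -2.1588 (local minimum); x = atan(3/2) ≈ 0.9828 (local maximum)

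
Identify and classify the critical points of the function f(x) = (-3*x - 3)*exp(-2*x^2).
f'(x) = 3*(4*x*(x + 1) - 1)*exp(-2*x^2)

Solve f'(x) = 0:
  f'(x) = (12*x^2 + 12*x - 3)·exp(-2*x^2) and exp(-2*x^2) > 0 for every x, so f'(x) = 0 ⇔ 12*x^2 + 12*x - 3 = 0.
  Factor: 12*x^2 + 12*x - 3 = 3*(4*x^2 + 4*x - 1); 4*x^2 + 4*x - 1 = 0 has no rational roots; quadratic formula: x = (-4 ± √32)/8.
  ⇒ x = -sqrt(2)/2 - 1/2 ≈ -1.2071, -1/2 + sqrt(2)/2 ≈ 0.2071

f''(x) = 12*(-4*x^2*(x + 1) + 3*x + 1)*exp(-2*x^2)
Second-derivative test at each critical point:
  f''(-1.2071) = -0.9206 < 0 → local maximum
  f''(0.2071) = 15.5754 > 0 → local minimum

Critical points: x = -sqrt(2)/2 - 1/2 ≈ -1.2071 (local maximum); x = -1/2 + sqrt(2)/2 ≈ 0.2071 (local minimum)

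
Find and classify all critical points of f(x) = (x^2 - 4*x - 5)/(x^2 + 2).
f'(x) = 2*(2*x^2 + 7*x - 4)/(x^4 + 4*x^2 + 4)

Solve f'(x) = 0:
  f'(x) = 2*(x + 4)*(2*x - 1)/(x^2 + 2)^2; the denominator is positive wherever f is defined, so f'(x) = 0 ⇔ 4*x^2 + 14*x - 8 = 0.
  Factor: 4*x^2 + 14*x - 8 = 2*(x + 4)*(2*x - 1) = 0.
  ⇒ x = -4, 1/2

f''(x) = 2*(-4*x^3 - 21*x^2 + 24*x + 14)/(x^6 + 6*x^4 + 12*x^2 + 8)
Second-derivative test at each critical point:
  f''(-4) = -1/18 < 0 → local maximum
  f''(1/2) = 32/9 > 0 → local minimum

Critical points: x = -4 (local maximum); x = 1/2 (local minimum)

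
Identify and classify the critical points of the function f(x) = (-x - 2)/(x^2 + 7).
f'(x) = (-x^2 + 2*x*(x + 2) - 7)/(x^2 + 7)^2

Solve f'(x) = 0:
  f'(x) = (x^2 + 4*x - 7)/(x^2 + 7)^2; the denominator is positive wherever f is defined, so f'(x) = 0 ⇔ x^2 + 4*x - 7 = 0.
  x^2 + 4*x - 7 = 0 has no rational roots; quadratic formula: x = (-4 ± √44)/2.
  ⇒ x = -sqrt(11) - 2 ≈ -5.3166, -2 + sqrt(11) ≈ 1.3166

f''(x) = 2*(-4*x^2*(x + 2) + (3*x + 2)*(x^2 + 7))/(x^2 + 7)^3
Second-derivative test at each critical point:
  f''(-5.3166) = -0.0053 < 0 → local maximum
  f''(1.3166) = 0.0870 > 0 → local minimum

Critical points: x = -sqrt(11) - 2 ≈ -5.3166 (local maximum); x = -2 + sqrt(11) ≈ 1.3166 (local minimum)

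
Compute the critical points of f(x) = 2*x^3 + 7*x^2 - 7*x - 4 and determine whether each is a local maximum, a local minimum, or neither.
f'(x) = 6*x^2 + 14*x - 7

Solve f'(x) = 0:
  6*x^2 + 14*x - 7 = 0 has no rational roots; quadratic formula: x = (-14 ± √364)/12.
  ⇒ x = -sqrt(91)/6 - 7/6 ≈ -2.7566, -7/6 + sqrt(91)/6 ≈ 0.4232

f''(x) = 12*x + 14
Second-derivative test at each critical point:
  f''(-2.7566) = -19.0788 < 0 → local maximum
  f''(0.4232) = 19.0788 > 0 → local minimum

Critical points: x = -sqrt(91)/6 - 7/6 ≈ -2.7566 (local maximum); x = -7/6 + sqrt(91)/6 ≈ 0.4232 (local minimum)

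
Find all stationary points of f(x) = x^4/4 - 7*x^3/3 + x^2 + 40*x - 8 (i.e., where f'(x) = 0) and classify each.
f'(x) = x^3 - 7*x^2 + 2*x + 40

Solve f'(x) = 0:
  Factor: x^3 - 7*x^2 + 2*x + 40 = (x - 5)*(x - 4)*(x + 2) = 0.
  ⇒ x = -2, 4, 5

f''(x) = 3*x^2 - 14*x + 2
Second-derivative test at each critical point:
  f''(-2) = 42 > 0 → local minimum
  f''(4) = -6 < 0 → local maximum
  f''(5) = 7 > 0 → local minimum

Critical points: x = -2 (local minimum); x = 4 (local maximum); x = 5 (local minimum)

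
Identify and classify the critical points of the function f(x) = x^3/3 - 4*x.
f'(x) = x^2 - 4

Solve f'(x) = 0:
  Factor: x^2 - 4 = (x - 2)*(x + 2) = 0.
  ⇒ x = -2, 2

f''(x) = 2*x
Second-derivative test at each critical point:
  f''(-2) = -4 < 0 → local maximum
  f''(2) = 4 > 0 → local minimum

Critical points: x = -2 (local maximum); x = 2 (local minimum)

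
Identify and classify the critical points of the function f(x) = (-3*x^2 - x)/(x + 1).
f'(x) = (-3*x^2 - 6*x - 1)/(x^2 + 2*x + 1)

Solve f'(x) = 0:
  f'(x) = -(3*x^2 + 6*x + 1)/(x + 1)^2; the denominator is positive wherever f is defined, so f'(x) = 0 ⇔ -3*x^2 - 6*x - 1 = 0.
  3*x^2 + 6*x + 1 = 0 has no rational roots; quadratic formula: x = (-6 ± √24)/6.
  ⇒ x = -1 - sqrt(6)/3 ≈ -1.8165, -1 + sqrt(6)/3 ≈ -0.1835

f''(x) = -4/(x^3 + 3*x^2 + 3*x + 1)
Second-derivative test at each critical point:
  f''(-1.8165) = 7.3485 > 0 → local minimum
  f''(-0.1835) = -7.3485 < 0 → local maximum

Critical points: x = -1 - sqrt(6)/3 ≈ -1.8165 (local minimum); x = -1 + sqrt(6)/3 ≈ -0.1835 (local maximum)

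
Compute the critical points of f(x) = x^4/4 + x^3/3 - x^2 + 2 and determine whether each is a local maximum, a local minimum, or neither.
f'(x) = x*(x^2 + x - 2)

Solve f'(x) = 0:
  Factor: x^3 + x^2 - 2*x = x*(x - 1)*(x + 2) = 0.
  ⇒ x = -2, 0, 1

f''(x) = 3*x^2 + 2*x - 2
Second-derivative test at each critical point:
  f''(-2) = 6 > 0 → local minimum
  f''(0) = -2 < 0 → local maximum
  f''(1) = 3 > 0 → local minimum

Critical points: x = -2 (local minimum); x = 0 (local maximum); x = 1 (local minimum)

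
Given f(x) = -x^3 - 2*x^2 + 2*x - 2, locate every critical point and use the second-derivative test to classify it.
f'(x) = -3*x^2 - 4*x + 2

Solve f'(x) = 0:
  3*x^2 + 4*x - 2 = 0 has no rational roots; quadratic formula: x = (-4 ± √40)/6.
  ⇒ x = -sqrt(10)/3 - 2/3 ≈ -1.7208, -2/3 + sqrt(10)/3 ≈ 0.3874

f''(x) = -6*x - 4
Second-derivative test at each critical point:
  f''(-1.7208) = 6.3246 > 0 → local minimum
  f''(0.3874) = -6.3246 < 0 → local maximum

Critical points: x = -sqrt(10)/3 - 2/3 ≈ -1.7208 (local minimum); x = -2/3 + sqrt(10)/3 ≈ 0.3874 (local maximum)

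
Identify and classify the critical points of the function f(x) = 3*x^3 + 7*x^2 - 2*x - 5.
f'(x) = 9*x^2 + 14*x - 2

Solve f'(x) = 0:
  9*x^2 + 14*x - 2 = 0 has no rational roots; quadratic formula: x = (-14 ± √268)/18.
  ⇒ x = -sqrt(67)/9 - 7/9 ≈ -1.6873, -7/9 + sqrt(67)/9 ≈ 0.1317

f''(x) = 18*x + 14
Second-derivative test at each critical point:
  f''(-1.6873) = -16.3707 < 0 → local maximum
  f''(0.1317) = 16.3707 > 0 → local minimum

Critical points: x = -sqrt(67)/9 - 7/9 ≈ -1.6873 (local maximum); x = -7/9 + sqrt(67)/9 ≈ 0.1317 (local minimum)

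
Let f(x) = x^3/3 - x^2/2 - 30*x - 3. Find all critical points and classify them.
f'(x) = x^2 - x - 30

Solve f'(x) = 0:
  Factor: x^2 - x - 30 = (x - 6)*(x + 5) = 0.
  ⇒ x = -5, 6

f''(x) = 2*x - 1
Second-derivative test at each critical point:
  f''(-5) = -11 < 0 → local maximum
  f''(6) = 11 > 0 → local minimum

Critical points: x = -5 (local maximum); x = 6 (local minimum)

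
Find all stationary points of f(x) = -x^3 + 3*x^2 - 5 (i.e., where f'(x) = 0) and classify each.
f'(x) = 3*x*(2 - x)

Solve f'(x) = 0:
  Factor: -3*x^2 + 6*x = -3*x*(x - 2) = 0.
  ⇒ x = 0, 2

f''(x) = 6 - 6*x
Second-derivative test at each critical point:
  f''(0) = 6 > 0 → local minimum
  f''(2) = -6 < 0 → local maximum

Critical points: x = 0 (local minimum); x = 2 (local maximum)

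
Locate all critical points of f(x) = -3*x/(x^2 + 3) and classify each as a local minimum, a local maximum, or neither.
f'(x) = 3*(x^2 - 3)/(x^2 + 3)^2

Solve f'(x) = 0:
  f'(x) = 3*(x^2 - 3)/(x^2 + 3)^2; the denominator is positive wherever f is defined, so f'(x) = 0 ⇔ 3*x^2 - 9 = 0.
  Factor: 3*x^2 - 9 = 3*(x^2 - 3); x^2 - 3 = 0 has no rational roots; quadratic formula: x = (0 ± √12)/2.
  ⇒ x = -sqrt(3) ≈ -1.7321, sqrt(3) ≈ 1.7321

f''(x) = 6*x*(9 - x^2)/(x^2 + 3)^3
Second-derivative test at each critical point:
  f''(-1.7321) = -0.2887 < 0 → local maximum
  f''(1.7321) = 0.2887 > 0 → local minimum

Critical points: x = -sqrt(3) ≈ -1.7321 (local maximum); x = sqrt(3) ≈ 1.7321 (local minimum)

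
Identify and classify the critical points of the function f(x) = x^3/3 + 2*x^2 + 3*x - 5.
f'(x) = x^2 + 4*x + 3

Solve f'(x) = 0:
  Factor: x^2 + 4*x + 3 = (x + 1)*(x + 3) = 0.
  ⇒ x = -3, -1

f''(x) = 2*x + 4
Second-derivative test at each critical point:
  f''(-3) = -2 < 0 → local maximum
  f''(-1) = 2 > 0 → local minimum

Critical points: x = -3 (local maximum); x = -1 (local minimum)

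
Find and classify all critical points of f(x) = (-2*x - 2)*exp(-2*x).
f'(x) = 2*(2*x + 1)*exp(-2*x)

Solve f'(x) = 0:
  f'(x) = (4*x + 2)·exp(-2*x) and exp(-2*x) > 0 for every x, so f'(x) = 0 ⇔ 4*x + 2 = 0.
  Factor: 4*x + 2 = 2*(2*x + 1) = 0.
  ⇒ x = -1/2

f''(x) = -8*x*exp(-2*x)
Second-derivative test at each critical point:
  f''(-1/2) = 10.8731 > 0 → local minimum

Critical points: x = -1/2 (local minimum)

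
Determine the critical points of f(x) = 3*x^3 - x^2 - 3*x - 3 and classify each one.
f'(x) = 9*x^2 - 2*x - 3

Solve f'(x) = 0:
  9*x^2 - 2*x - 3 = 0 has no rational roots; quadratic formula: x = (2 ± √112)/18.
  ⇒ x = 1/9 - 2*sqrt(7)/9 ≈ -0.4768, 1/9 + 2*sqrt(7)/9 ≈ 0.6991

f''(x) = 18*x - 2
Second-derivative test at each critical point:
  f''(-0.4768) = -10.5830 < 0 → local maximum
  f''(0.6991) = 10.5830 > 0 → local minimum

Critical points: x = 1/9 - 2*sqrt(7)/9 ≈ -0.4768 (local maximum); x = 1/9 + 2*sqrt(7)/9 ≈ 0.6991 (local minimum)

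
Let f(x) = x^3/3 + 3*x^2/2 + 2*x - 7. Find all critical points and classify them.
f'(x) = x^2 + 3*x + 2

Solve f'(x) = 0:
  Factor: x^2 + 3*x + 2 = (x + 1)*(x + 2) = 0.
  ⇒ x = -2, -1

f''(x) = 2*x + 3
Second-derivative test at each critical point:
  f''(-2) = -1 < 0 → local maximum
  f''(-1) = 1 > 0 → local minimum

Critical points: x = -2 (local maximum); x = -1 (local minimum)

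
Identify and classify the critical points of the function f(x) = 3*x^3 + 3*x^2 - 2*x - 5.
f'(x) = 9*x^2 + 6*x - 2

Solve f'(x) = 0:
  9*x^2 + 6*x - 2 = 0 has no rational roots; quadratic formula: x = (-6 ± √108)/18.
  ⇒ x = -sqrt(3)/3 - 1/3 ≈ -0.9107, -1/3 + sqrt(3)/3 ≈ 0.2440

f''(x) = 18*x + 6
Second-derivative test at each critical point:
  f''(-0.9107) = -10.3923 < 0 → local maximum
  f''(0.2440) = 10.3923 > 0 → local minimum

Critical points: x = -sqrt(3)/3 - 1/3 ≈ -0.9107 (local maximum); x = -1/3 + sqrt(3)/3 ≈ 0.2440 (local minimum)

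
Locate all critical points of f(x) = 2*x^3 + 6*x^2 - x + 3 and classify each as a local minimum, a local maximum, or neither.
f'(x) = 6*x^2 + 12*x - 1

Solve f'(x) = 0:
  6*x^2 + 12*x - 1 = 0 has no rational roots; quadratic formula: x = (-12 ± √168)/12.
  ⇒ x = -sqrt(42)/6 - 1 ≈ -2.0801, -1 + sqrt(42)/6 ≈ 0.0801

f''(x) = 12*x + 12
Second-derivative test at each critical point:
  f''(-2.0801) = -12.9615 < 0 → local maximum
  f''(0.0801) = 12.9615 > 0 → local minimum

Critical points: x = -sqrt(42)/6 - 1 ≈ -2.0801 (local maximum); x = -1 + sqrt(42)/6 ≈ 0.0801 (local minimum)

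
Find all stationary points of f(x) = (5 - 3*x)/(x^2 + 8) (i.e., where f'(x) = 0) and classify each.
f'(x) = (3*x^2 - 10*x - 24)/(x^4 + 16*x^2 + 64)

Solve f'(x) = 0:
  f'(x) = (3*x^2 - 10*x - 24)/(x^2 + 8)^2; the denominator is positive wherever f is defined, so f'(x) = 0 ⇔ 3*x^2 - 10*x - 24 = 0.
  3*x^2 - 10*x - 24 = 0 has no rational roots; quadratic formula: x = (10 ± √388)/6.
  ⇒ x = 5/3 - sqrt(97)/3 ≈ -1.6163, 5/3 + sqrt(97)/3 ≈ 4.9496

f''(x) = 2*(4*x^2*(5 - 3*x) + (9*x - 5)*(x^2 + 8))/(x^2 + 8)^3
Second-derivative test at each critical point:
  f''(-1.6163) = -0.1749 < 0 → local maximum
  f''(4.9496) = 0.0187 > 0 → local minimum

Critical points: x = 5/3 - sqrt(97)/3 ≈ -1.6163 (local maximum); x = 5/3 + sqrt(97)/3 ≈ 4.9496 (local minimum)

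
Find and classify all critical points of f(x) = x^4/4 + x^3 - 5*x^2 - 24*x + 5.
f'(x) = x^3 + 3*x^2 - 10*x - 24

Solve f'(x) = 0:
  Factor: x^3 + 3*x^2 - 10*x - 24 = (x - 3)*(x + 2)*(x + 4) = 0.
  ⇒ x = -4, -2, 3

f''(x) = 3*x^2 + 6*x - 10
Second-derivative test at each critical point:
  f''(-4) = 14 > 0 → local minimum
  f''(-2) = -10 < 0 → local maximum
  f''(3) = 35 > 0 → local minimum

Critical points: x = -4 (local minimum); x = -2 (local maximum); x = 3 (local minimum)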